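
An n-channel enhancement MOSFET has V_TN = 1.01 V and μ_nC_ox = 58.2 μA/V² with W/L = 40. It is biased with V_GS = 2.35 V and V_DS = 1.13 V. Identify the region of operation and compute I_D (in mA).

k_n = μ_nC_ox · (W/L) = 2.328 mA/V².
V_ov = V_GS − V_TN = 2.35 − 1.01 = 1.34 V.
Since V_DS = 1.13 V < V_ov = 1.34 V, the device is in the triode region.
I_D = k_n [V_ov · V_DS − ½ V_DS²] = 2.328 × [1.34 × 1.13 − 0.5 × 1.13²] = 2.04 mA.

Triode; I_D = 2.04 mA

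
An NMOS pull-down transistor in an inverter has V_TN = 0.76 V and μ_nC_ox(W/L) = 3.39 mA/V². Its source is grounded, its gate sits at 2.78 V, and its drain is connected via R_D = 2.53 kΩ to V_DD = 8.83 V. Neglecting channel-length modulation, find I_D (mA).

V_GS = V_G = 2.78 V, so V_ov = 2.78 − 0.76 = 2.02 V.
Assume saturation: I_D = ½ k_n V_ov² = 0.5 × 3.39 × 2.02² = 6.92 mA, giving V_DS = V_DD − I_D R_D = 8.83 − 6.92 × 2.53 = -8.67 V.
But -8.67 V < V_ov = 2.02 V, so the device is actually in triode.
In triode I_D = k_n[V_ov V_DS − ½ V_DS²] and I_D = (V_DD − V_DS)/R_D. Equating: 4.29 V_DS² − 18.32 V_DS + 8.83 = 0, giving V_DS = 0.554 V (the root below V_ov).
I_D = (8.83 − 0.554) / 2.53 = 3.27 mA.

I_D = 3.27 mA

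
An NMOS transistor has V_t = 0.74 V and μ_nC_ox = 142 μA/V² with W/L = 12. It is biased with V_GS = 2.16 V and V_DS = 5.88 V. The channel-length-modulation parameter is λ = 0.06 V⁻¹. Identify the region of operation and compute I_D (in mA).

k_n = μ_nC_ox · (W/L) = 1.704 mA/V².
V_ov = V_GS − V_t = 2.16 − 0.74 = 1.42 V.
Since V_DS = 5.88 V ≥ V_ov = 1.42 V, the device is in saturation.
I_D = ½ k_n V_ov² (1 + λ V_DS) = 0.5 × 1.704 × 1.42² × (1 + 0.06 × 5.88) = 2.32 mA.

Saturation; I_D = 2.32 mA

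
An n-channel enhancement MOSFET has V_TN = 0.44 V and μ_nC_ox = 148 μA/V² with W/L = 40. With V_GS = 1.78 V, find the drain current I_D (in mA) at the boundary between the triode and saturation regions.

I_D = 5.31 mA

At the boundary V_DS = V_ov = V_GS − V_TN = 1.78 − 0.44 = 1.34 V.
k_n = μ_nC_ox · (W/L) = 5.92 mA/V².
I_D = ½ k_n V_ov² = 0.5 × 5.92 × 1.34² = 5.31 mA.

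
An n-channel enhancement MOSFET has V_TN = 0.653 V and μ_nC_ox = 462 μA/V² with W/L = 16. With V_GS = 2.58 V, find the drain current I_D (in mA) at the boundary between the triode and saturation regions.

At the boundary V_DS = V_ov = V_GS − V_TN = 2.58 − 0.653 = 1.93 V.
k_n = μ_nC_ox · (W/L) = 7.392 mA/V².
I_D = ½ k_n V_ov² = 0.5 × 7.392 × 1.93² = 13.7 mA.

I_D = 13.7 mA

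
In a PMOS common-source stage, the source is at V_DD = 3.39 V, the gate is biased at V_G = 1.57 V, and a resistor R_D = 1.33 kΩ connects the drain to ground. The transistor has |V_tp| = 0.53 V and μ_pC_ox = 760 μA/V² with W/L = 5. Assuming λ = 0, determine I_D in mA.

V_SG = V_DD − V_G = 3.39 − 1.57 = 1.82 V, so V_ov = 1.82 − 0.53 = 1.29 V.
k_p = μ_pC_ox · (W/L) = 3.8 mA/V².
Assume saturation: I_D = ½ k_p V_ov² = 0.5 × 3.8 × 1.29² = 3.16 mA, giving V_SD = V_DD − I_D R_D = 3.39 − 3.16 × 1.33 = -0.815 V.
But -0.815 V < V_ov = 1.29 V, so the device is actually in triode.
In triode I_D = k_p[V_ov V_SD − ½ V_SD²] and I_D = (V_DD − V_SD)/R_D. Equating: 2.53 V_SD² − 7.52 V_SD + 3.39 = 0, giving V_SD = 0.554 V (the root below V_ov).
I_D = (3.39 − 0.554) / 1.33 = 2.13 mA.

I_D = 2.13 mA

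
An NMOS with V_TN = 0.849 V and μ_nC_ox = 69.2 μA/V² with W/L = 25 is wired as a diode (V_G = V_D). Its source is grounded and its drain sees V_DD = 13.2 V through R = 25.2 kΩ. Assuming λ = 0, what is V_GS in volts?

With gate tied to drain, V_GS = V_DS ≥ V_GS − V_TN, so the device is in saturation.
k_n = μ_nC_ox · (W/L) = 1.73 mA/V².
KCL at the drain: ½ k_n (V_GS − V_TN)² = (V_DD − V_GS)/R.
Let x = V_GS − 0.849. Then 21.8 x² + x − 12.35 = 0, giving x = 0.73 V (positive root), so V_GS = 1.58 V.
I_D = (V_DD − V_GS)/R = (13.2 − 1.58) / 25.2 = 0.461 mA.

V_GS = 1.58 V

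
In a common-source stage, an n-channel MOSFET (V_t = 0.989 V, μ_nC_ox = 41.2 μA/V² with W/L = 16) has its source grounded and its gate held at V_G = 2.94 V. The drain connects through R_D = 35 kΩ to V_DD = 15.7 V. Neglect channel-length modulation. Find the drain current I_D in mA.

V_GS = V_G = 2.94 V, so V_ov = 2.94 − 0.989 = 1.95 V.
k_n = μ_nC_ox · (W/L) = 0.6592 mA/V².
Assume saturation: I_D = ½ k_n V_ov² = 0.5 × 0.6592 × 1.95² = 1.25 mA, giving V_DS = V_DD − I_D R_D = 15.7 − 1.25 × 35 = -28.2 V.
But -28.2 V < V_ov = 1.95 V, so the device is actually in triode.
In triode I_D = k_n[V_ov V_DS − ½ V_DS²] and I_D = (V_DD − V_DS)/R_D. Equating: 11.5 V_DS² − 46.01 V_DS + 15.7 = 0, giving V_DS = 0.377 V (the root below V_ov).
I_D = (15.7 − 0.377) / 35 = 0.438 mA.

I_D = 0.438 mA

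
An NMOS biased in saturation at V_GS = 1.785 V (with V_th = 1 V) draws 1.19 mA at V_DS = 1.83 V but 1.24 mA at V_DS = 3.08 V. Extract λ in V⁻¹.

With V_GS fixed, I_D ∝ (1 + λ V_DS) in saturation, so I_D2/I_D1 = (1 + λ V_DS2)/(1 + λ V_DS1).
1.24/1.19 = 1.042 = (1 + 3.08 λ)/(1 + 1.83 λ).
Solving: λ (I_D1 V_DS2 − I_D2 V_DS1) = I_D2 − I_D1, so λ = (1.24 − 1.19) / (1.19 × 3.08 − 1.24 × 1.83) = 0.05 / 1.4 = 0.0358 V⁻¹.

λ = 0.0358 V⁻¹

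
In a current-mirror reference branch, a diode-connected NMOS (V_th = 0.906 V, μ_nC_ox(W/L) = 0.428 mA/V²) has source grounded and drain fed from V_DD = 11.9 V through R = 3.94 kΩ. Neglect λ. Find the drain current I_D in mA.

With gate tied to drain, V_GS = V_DS ≥ V_GS − V_th, so the device is in saturation.
KCL at the drain: ½ k_n (V_GS − V_th)² = (V_DD − V_GS)/R.
Let x = V_GS − 0.906. Then 0.843 x² + x − 10.99 = 0, giving x = 3.07 V (positive root), so V_GS = 3.97 V.
I_D = (V_DD − V_GS)/R = (11.9 − 3.97) / 3.94 = 2.01 mA.

I_D = 2.01 mA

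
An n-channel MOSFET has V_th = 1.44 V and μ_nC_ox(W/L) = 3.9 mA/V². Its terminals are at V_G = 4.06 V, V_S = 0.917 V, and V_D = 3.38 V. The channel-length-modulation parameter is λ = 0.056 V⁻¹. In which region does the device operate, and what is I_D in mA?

V_GS = V_G − V_S = 4.06 − 0.917 = 3.14 V; V_DS = V_D − V_S = 3.38 − 0.917 = 2.46 V.
V_ov = V_GS − V_th = 3.14 − 1.44 = 1.7 V.
Since V_DS = 2.46 V ≥ V_ov = 1.7 V, the device is in saturation.
I_D = ½ k_n V_ov² (1 + λ V_DS) = 0.5 × 3.9 × 1.7² × (1 + 0.056 × 2.46) = 6.44 mA.

Saturation; I_D = 6.44 mA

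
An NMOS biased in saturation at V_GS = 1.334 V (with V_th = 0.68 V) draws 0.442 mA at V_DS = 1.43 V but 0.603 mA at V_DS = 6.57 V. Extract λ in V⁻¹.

λ = 0.0789 V⁻¹

With V_GS fixed, I_D ∝ (1 + λ V_DS) in saturation, so I_D2/I_D1 = (1 + λ V_DS2)/(1 + λ V_DS1).
0.603/0.442 = 1.364 = (1 + 6.57 λ)/(1 + 1.43 λ).
Solving: λ (I_D1 V_DS2 − I_D2 V_DS1) = I_D2 − I_D1, so λ = (0.603 − 0.442) / (0.442 × 6.57 − 0.603 × 1.43) = 0.161 / 2.04 = 0.0789 V⁻¹.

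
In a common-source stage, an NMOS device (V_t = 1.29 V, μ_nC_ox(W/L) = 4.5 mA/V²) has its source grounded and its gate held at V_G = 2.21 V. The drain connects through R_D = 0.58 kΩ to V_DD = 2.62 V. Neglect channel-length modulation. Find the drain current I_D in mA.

I_D = 1.90 mA

V_GS = V_G = 2.21 V, so V_ov = 2.21 − 1.29 = 0.92 V.
Assume saturation: I_D = ½ k_n V_ov² = 0.5 × 4.5 × 0.92² = 1.9 mA, giving V_DS = V_DD − I_D R_D = 2.62 − 1.9 × 0.58 = 1.52 V.
V_DS = 1.52 V ≥ V_ov = 0.92 V, confirming saturation.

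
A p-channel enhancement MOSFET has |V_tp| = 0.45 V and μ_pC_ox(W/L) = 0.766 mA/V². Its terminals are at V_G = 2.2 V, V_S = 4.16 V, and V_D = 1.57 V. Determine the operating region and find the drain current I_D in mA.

V_SG = V_S − V_G = 4.16 − 2.2 = 1.96 V; V_SD = V_S − V_D = 4.16 − 1.57 = 2.59 V.
V_ov = V_SG − |V_tp| = 1.96 − 0.45 = 1.51 V.
Since V_SD = 2.59 V ≥ V_ov = 1.51 V, the device is in saturation.
I_D = ½ k_p V_ov² = 0.5 × 0.766 × 1.51² = 0.873 mA.

Saturation; I_D = 0.873 mA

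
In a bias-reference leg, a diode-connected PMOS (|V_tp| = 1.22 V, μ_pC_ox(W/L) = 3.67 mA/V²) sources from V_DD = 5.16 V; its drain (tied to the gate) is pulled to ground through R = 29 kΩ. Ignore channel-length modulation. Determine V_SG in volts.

With gate tied to drain, V_SG = V_SD ≥ V_SG − |V_tp|, so the device is in saturation.
KCL at the drain: ½ k_p (V_SG − |V_tp|)² = (V_DD − V_SG)/R.
Let x = V_SG − 1.22. Then 53.2 x² + x − 3.94 = 0, giving x = 0.263 V (positive root), so V_SG = 1.48 V.
I_D = (V_DD − V_SG)/R = (5.16 − 1.48) / 29 = 0.127 mA.

V_SG = 1.48 V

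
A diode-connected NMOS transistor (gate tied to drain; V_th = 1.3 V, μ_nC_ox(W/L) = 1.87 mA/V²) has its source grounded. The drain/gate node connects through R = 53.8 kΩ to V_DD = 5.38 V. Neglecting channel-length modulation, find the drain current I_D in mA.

With gate tied to drain, V_GS = V_DS ≥ V_GS − V_th, so the device is in saturation.
KCL at the drain: ½ k_n (V_GS − V_th)² = (V_DD − V_GS)/R.
Let x = V_GS − 1.3. Then 50.3 x² + x − 4.08 = 0, giving x = 0.275 V (positive root), so V_GS = 1.58 V.
I_D = (V_DD − V_GS)/R = (5.38 − 1.58) / 53.8 = 0.0707 mA.

I_D = 0.0707 mA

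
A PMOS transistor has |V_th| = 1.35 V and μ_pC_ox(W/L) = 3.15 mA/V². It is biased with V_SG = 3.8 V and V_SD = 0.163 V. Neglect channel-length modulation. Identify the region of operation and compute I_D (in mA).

Triode; I_D = 1.22 mA

V_ov = V_SG − |V_th| = 3.8 − 1.35 = 2.45 V.
Since V_SD = 0.163 V < V_ov = 2.45 V, the device is in the triode region.
I_D = k_p [V_ov · V_SD − ½ V_SD²] = 3.15 × [2.45 × 0.163 − 0.5 × 0.163²] = 1.22 mA.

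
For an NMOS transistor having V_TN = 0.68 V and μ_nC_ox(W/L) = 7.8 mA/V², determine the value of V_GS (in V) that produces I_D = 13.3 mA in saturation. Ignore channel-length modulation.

In saturation I_D = ½ k_n (V_GS − V_TN)², so V_GS − V_TN = √(2 I_D / k_n) = √(2 × 13.3 / 7.8) = 1.85 V.
V_GS = 0.68 + 1.85 = 2.53 V.

V_GS = 2.53 V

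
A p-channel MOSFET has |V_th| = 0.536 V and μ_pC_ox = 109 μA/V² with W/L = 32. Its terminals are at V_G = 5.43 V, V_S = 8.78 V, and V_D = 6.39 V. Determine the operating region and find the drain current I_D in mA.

V_SG = V_S − V_G = 8.78 − 5.43 = 3.35 V; V_SD = V_S − V_D = 8.78 − 6.39 = 2.39 V.
k_p = μ_pC_ox · (W/L) = 3.488 mA/V².
V_ov = V_SG − |V_th| = 3.35 − 0.536 = 2.81 V.
Since V_SD = 2.39 V < V_ov = 2.81 V, the device is in the triode region.
I_D = k_p [V_ov · V_SD − ½ V_SD²] = 3.488 × [2.81 × 2.39 − 0.5 × 2.39²] = 13.5 mA.

Triode; I_D = 13.5 mA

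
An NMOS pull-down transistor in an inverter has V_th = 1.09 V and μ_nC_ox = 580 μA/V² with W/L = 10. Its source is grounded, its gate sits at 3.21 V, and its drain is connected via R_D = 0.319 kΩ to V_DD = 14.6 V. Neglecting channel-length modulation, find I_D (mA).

V_GS = V_G = 3.21 V, so V_ov = 3.21 − 1.09 = 2.12 V.
k_n = μ_nC_ox · (W/L) = 5.8 mA/V².
Assume saturation: I_D = ½ k_n V_ov² = 0.5 × 5.8 × 2.12² = 13 mA, giving V_DS = V_DD − I_D R_D = 14.6 − 13 × 0.319 = 10.4 V.
V_DS = 10.4 V ≥ V_ov = 2.12 V, confirming saturation.

I_D = 13.0 mA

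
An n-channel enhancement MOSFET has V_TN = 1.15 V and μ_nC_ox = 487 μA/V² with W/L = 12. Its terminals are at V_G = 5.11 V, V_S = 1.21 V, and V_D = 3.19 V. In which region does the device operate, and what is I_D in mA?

V_GS = V_G − V_S = 5.11 − 1.21 = 3.9 V; V_DS = V_D − V_S = 3.19 − 1.21 = 1.98 V.
k_n = μ_nC_ox · (W/L) = 5.844 mA/V².
V_ov = V_GS − V_TN = 3.9 − 1.15 = 2.75 V.
Since V_DS = 1.98 V < V_ov = 2.75 V, the device is in the triode region.
I_D = k_n [V_ov · V_DS − ½ V_DS²] = 5.844 × [2.75 × 1.98 − 0.5 × 1.98²] = 20.4 mA.

Triode; I_D = 20.4 mA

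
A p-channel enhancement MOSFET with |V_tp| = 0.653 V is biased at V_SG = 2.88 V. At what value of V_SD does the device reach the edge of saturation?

V_SD,sat = 2.23 V

The boundary between triode and saturation is V_SD = V_SG − |V_tp| = V_ov.
V_ov = 2.88 − 0.653 = 2.23 V.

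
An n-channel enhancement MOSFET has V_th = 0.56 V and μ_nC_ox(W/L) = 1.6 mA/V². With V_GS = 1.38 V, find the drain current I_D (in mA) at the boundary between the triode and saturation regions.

I_D = 0.538 mA

At the boundary V_DS = V_ov = V_GS − V_th = 1.38 − 0.56 = 0.82 V.
I_D = ½ k_n V_ov² = 0.5 × 1.6 × 0.82² = 0.538 mA.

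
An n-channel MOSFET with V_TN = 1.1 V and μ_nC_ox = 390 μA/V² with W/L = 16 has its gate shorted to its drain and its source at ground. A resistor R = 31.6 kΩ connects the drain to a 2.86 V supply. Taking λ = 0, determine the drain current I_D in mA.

With gate tied to drain, V_GS = V_DS ≥ V_GS − V_TN, so the device is in saturation.
k_n = μ_nC_ox · (W/L) = 6.24 mA/V².
KCL at the drain: ½ k_n (V_GS − V_TN)² = (V_DD − V_GS)/R.
Let x = V_GS − 1.1. Then 98.6 x² + x − 1.76 = 0, giving x = 0.129 V (positive root), so V_GS = 1.23 V.
I_D = (V_DD − V_GS)/R = (2.86 − 1.23) / 31.6 = 0.0516 mA.

I_D = 0.0516 mA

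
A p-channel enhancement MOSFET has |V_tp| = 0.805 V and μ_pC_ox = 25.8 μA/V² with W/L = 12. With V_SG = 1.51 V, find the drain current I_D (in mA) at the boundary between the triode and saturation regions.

At the boundary V_SD = V_ov = V_SG − |V_tp| = 1.51 − 0.805 = 0.705 V.
k_p = μ_pC_ox · (W/L) = 0.3096 mA/V².
I_D = ½ k_p V_ov² = 0.5 × 0.3096 × 0.705² = 0.0769 mA.

I_D = 0.0769 mA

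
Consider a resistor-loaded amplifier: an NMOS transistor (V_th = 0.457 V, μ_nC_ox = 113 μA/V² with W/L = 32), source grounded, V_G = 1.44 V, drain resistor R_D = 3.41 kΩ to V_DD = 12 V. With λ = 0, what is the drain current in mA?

I_D = 1.75 mA

V_GS = V_G = 1.44 V, so V_ov = 1.44 − 0.457 = 0.983 V.
k_n = μ_nC_ox · (W/L) = 3.616 mA/V².
Assume saturation: I_D = ½ k_n V_ov² = 0.5 × 3.616 × 0.983² = 1.75 mA, giving V_DS = V_DD − I_D R_D = 12 − 1.75 × 3.41 = 6.04 V.
V_DS = 6.04 V ≥ V_ov = 0.983 V, confirming saturation.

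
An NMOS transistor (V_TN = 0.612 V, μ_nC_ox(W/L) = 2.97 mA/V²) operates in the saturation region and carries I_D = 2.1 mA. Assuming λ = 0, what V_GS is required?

V_GS = 1.80 V

In saturation I_D = ½ k_n (V_GS − V_TN)², so V_GS − V_TN = √(2 I_D / k_n) = √(2 × 2.1 / 2.97) = 1.19 V.
V_GS = 0.612 + 1.19 = 1.8 V.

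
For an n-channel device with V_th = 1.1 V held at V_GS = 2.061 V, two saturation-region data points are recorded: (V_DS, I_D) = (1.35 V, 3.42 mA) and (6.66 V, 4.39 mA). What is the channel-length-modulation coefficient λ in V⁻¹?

With V_GS fixed, I_D ∝ (1 + λ V_DS) in saturation, so I_D2/I_D1 = (1 + λ V_DS2)/(1 + λ V_DS1).
4.39/3.42 = 1.284 = (1 + 6.66 λ)/(1 + 1.35 λ).
Solving: λ (I_D1 V_DS2 − I_D2 V_DS1) = I_D2 − I_D1, so λ = (4.39 − 3.42) / (3.42 × 6.66 − 4.39 × 1.35) = 0.97 / 16.9 = 0.0576 V⁻¹.

λ = 0.0576 V⁻¹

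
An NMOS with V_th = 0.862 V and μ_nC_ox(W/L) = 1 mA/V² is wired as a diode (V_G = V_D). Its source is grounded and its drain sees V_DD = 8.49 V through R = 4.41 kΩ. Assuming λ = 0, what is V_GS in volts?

V_GS = 2.51 V

With gate tied to drain, V_GS = V_DS ≥ V_GS − V_th, so the device is in saturation.
KCL at the drain: ½ k_n (V_GS − V_th)² = (V_DD − V_GS)/R.
Let x = V_GS − 0.862. Then 2.21 x² + x − 7.628 = 0, giving x = 1.65 V (positive root), so V_GS = 2.51 V.
I_D = (V_DD − V_GS)/R = (8.49 − 2.51) / 4.41 = 1.36 mA.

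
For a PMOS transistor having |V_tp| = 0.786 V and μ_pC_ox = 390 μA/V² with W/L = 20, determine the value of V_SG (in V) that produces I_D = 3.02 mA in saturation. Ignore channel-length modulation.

V_SG = 1.67 V

k_p = μ_pC_ox · (W/L) = 7.8 mA/V².
In saturation I_D = ½ k_p (V_SG − |V_tp|)², so V_SG − |V_tp| = √(2 I_D / k_p) = √(2 × 3.02 / 7.8) = 0.88 V.
V_SG = 0.786 + 0.88 = 1.67 V.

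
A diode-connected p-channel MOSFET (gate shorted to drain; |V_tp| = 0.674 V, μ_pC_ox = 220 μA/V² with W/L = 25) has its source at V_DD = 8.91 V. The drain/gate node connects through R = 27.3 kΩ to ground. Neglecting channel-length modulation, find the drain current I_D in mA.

I_D = 0.290 mA

With gate tied to drain, V_SG = V_SD ≥ V_SG − |V_tp|, so the device is in saturation.
k_p = μ_pC_ox · (W/L) = 5.5 mA/V².
KCL at the drain: ½ k_p (V_SG − |V_tp|)² = (V_DD − V_SG)/R.
Let x = V_SG − 0.674. Then 75.1 x² + x − 8.236 = 0, giving x = 0.325 V (positive root), so V_SG = 0.999 V.
I_D = (V_DD − V_SG)/R = (8.91 − 0.999) / 27.3 = 0.29 mA.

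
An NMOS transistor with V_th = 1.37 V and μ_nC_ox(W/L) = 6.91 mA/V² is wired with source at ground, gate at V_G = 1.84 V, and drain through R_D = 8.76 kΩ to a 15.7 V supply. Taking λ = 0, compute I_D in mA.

V_GS = V_G = 1.84 V, so V_ov = 1.84 − 1.37 = 0.47 V.
Assume saturation: I_D = ½ k_n V_ov² = 0.5 × 6.91 × 0.47² = 0.763 mA, giving V_DS = V_DD − I_D R_D = 15.7 − 0.763 × 8.76 = 9.01 V.
V_DS = 9.01 V ≥ V_ov = 0.47 V, confirming saturation.

I_D = 0.763 mA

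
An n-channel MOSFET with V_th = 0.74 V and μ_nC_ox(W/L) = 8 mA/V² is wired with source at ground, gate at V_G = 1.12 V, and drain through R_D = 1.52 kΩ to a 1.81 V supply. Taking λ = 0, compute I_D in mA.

I_D = 0.578 mA

V_GS = V_G = 1.12 V, so V_ov = 1.12 − 0.74 = 0.38 V.
Assume saturation: I_D = ½ k_n V_ov² = 0.5 × 8 × 0.38² = 0.578 mA, giving V_DS = V_DD − I_D R_D = 1.81 − 0.578 × 1.52 = 0.932 V.
V_DS = 0.932 V ≥ V_ov = 0.38 V, confirming saturation.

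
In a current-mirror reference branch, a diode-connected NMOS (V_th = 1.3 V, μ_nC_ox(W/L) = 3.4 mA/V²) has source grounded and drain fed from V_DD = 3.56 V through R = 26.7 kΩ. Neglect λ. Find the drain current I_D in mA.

I_D = 0.0767 mA

With gate tied to drain, V_GS = V_DS ≥ V_GS − V_th, so the device is in saturation.
KCL at the drain: ½ k_n (V_GS − V_th)² = (V_DD − V_GS)/R.
Let x = V_GS − 1.3. Then 45.4 x² + x − 2.26 = 0, giving x = 0.212 V (positive root), so V_GS = 1.51 V.
I_D = (V_DD − V_GS)/R = (3.56 − 1.51) / 26.7 = 0.0767 mA.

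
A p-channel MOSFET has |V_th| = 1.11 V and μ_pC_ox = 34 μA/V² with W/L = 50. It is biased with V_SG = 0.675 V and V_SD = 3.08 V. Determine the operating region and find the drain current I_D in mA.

V_SG = 0.675 V < |V_th| = 1.11 V, so the transistor is in cutoff.

Cutoff; I_D = 0 mA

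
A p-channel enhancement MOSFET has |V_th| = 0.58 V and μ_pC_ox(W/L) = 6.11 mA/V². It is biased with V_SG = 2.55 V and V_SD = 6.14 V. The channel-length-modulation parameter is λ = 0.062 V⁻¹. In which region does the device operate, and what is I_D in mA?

Saturation; I_D = 16.4 mA

V_ov = V_SG − |V_th| = 2.55 − 0.58 = 1.97 V.
Since V_SD = 6.14 V ≥ V_ov = 1.97 V, the device is in saturation.
I_D = ½ k_p V_ov² (1 + λ V_SD) = 0.5 × 6.11 × 1.97² × (1 + 0.062 × 6.14) = 16.4 mA.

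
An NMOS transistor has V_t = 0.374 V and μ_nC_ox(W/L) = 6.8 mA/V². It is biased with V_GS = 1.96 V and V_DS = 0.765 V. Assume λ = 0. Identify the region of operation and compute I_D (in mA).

V_ov = V_GS − V_t = 1.96 − 0.374 = 1.59 V.
Since V_DS = 0.765 V < V_ov = 1.59 V, the device is in the triode region.
I_D = k_n [V_ov · V_DS − ½ V_DS²] = 6.8 × [1.59 × 0.765 − 0.5 × 0.765²] = 6.26 mA.

Triode; I_D = 6.26 mA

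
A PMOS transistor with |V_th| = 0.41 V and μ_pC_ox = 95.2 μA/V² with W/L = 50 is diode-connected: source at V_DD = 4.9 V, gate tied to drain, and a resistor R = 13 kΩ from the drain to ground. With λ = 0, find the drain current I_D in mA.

I_D = 0.317 mA

With gate tied to drain, V_SG = V_SD ≥ V_SG − |V_th|, so the device is in saturation.
k_p = μ_pC_ox · (W/L) = 4.76 mA/V².
KCL at the drain: ½ k_p (V_SG − |V_th|)² = (V_DD − V_SG)/R.
Let x = V_SG − 0.41. Then 30.9 x² + x − 4.49 = 0, giving x = 0.365 V (positive root), so V_SG = 0.775 V.
I_D = (V_DD − V_SG)/R = (4.9 − 0.775) / 13 = 0.317 mA.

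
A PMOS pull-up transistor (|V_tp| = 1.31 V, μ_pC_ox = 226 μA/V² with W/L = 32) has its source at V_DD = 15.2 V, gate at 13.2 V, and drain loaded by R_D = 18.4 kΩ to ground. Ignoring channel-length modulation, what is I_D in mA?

I_D = 0.816 mA

V_SG = V_DD − V_G = 15.2 − 13.2 = 2 V, so V_ov = 2 − 1.31 = 0.69 V.
k_p = μ_pC_ox · (W/L) = 7.232 mA/V².
Assume saturation: I_D = ½ k_p V_ov² = 0.5 × 7.232 × 0.69² = 1.72 mA, giving V_SD = V_DD − I_D R_D = 15.2 − 1.72 × 18.4 = -16.5 V.
But -16.5 V < V_ov = 0.69 V, so the device is actually in triode.
In triode I_D = k_p[V_ov V_SD − ½ V_SD²] and I_D = (V_DD − V_SD)/R_D. Equating: 66.5 V_SD² − 92.82 V_SD + 15.2 = 0, giving V_SD = 0.19 V (the root below V_ov).
I_D = (15.2 − 0.19) / 18.4 = 0.816 mA.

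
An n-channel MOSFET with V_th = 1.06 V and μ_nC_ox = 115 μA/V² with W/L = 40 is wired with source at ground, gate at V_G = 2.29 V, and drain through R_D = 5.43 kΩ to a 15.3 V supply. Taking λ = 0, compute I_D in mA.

I_D = 2.70 mA

V_GS = V_G = 2.29 V, so V_ov = 2.29 − 1.06 = 1.23 V.
k_n = μ_nC_ox · (W/L) = 4.6 mA/V².
Assume saturation: I_D = ½ k_n V_ov² = 0.5 × 4.6 × 1.23² = 3.48 mA, giving V_DS = V_DD − I_D R_D = 15.3 − 3.48 × 5.43 = -3.59 V.
But -3.59 V < V_ov = 1.23 V, so the device is actually in triode.
In triode I_D = k_n[V_ov V_DS − ½ V_DS²] and I_D = (V_DD − V_DS)/R_D. Equating: 12.5 V_DS² − 31.72 V_DS + 15.3 = 0, giving V_DS = 0.647 V (the root below V_ov).
I_D = (15.3 − 0.647) / 5.43 = 2.7 mA.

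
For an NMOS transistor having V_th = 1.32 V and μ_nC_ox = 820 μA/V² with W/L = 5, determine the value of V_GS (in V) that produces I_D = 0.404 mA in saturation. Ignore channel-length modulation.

V_GS = 1.76 V

k_n = μ_nC_ox · (W/L) = 4.1 mA/V².
In saturation I_D = ½ k_n (V_GS − V_th)², so V_GS − V_th = √(2 I_D / k_n) = √(2 × 0.404 / 4.1) = 0.444 V.
V_GS = 1.32 + 0.444 = 1.76 V.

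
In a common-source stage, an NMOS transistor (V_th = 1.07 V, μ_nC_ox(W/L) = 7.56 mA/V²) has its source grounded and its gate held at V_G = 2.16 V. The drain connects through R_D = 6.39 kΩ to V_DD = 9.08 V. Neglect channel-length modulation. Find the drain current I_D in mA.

V_GS = V_G = 2.16 V, so V_ov = 2.16 − 1.07 = 1.09 V.
Assume saturation: I_D = ½ k_n V_ov² = 0.5 × 7.56 × 1.09² = 4.49 mA, giving V_DS = V_DD − I_D R_D = 9.08 − 4.49 × 6.39 = -19.6 V.
But -19.6 V < V_ov = 1.09 V, so the device is actually in triode.
In triode I_D = k_n[V_ov V_DS − ½ V_DS²] and I_D = (V_DD − V_DS)/R_D. Equating: 24.2 V_DS² − 53.66 V_DS + 9.08 = 0, giving V_DS = 0.185 V (the root below V_ov).
I_D = (9.08 − 0.185) / 6.39 = 1.39 mA.

I_D = 1.39 mA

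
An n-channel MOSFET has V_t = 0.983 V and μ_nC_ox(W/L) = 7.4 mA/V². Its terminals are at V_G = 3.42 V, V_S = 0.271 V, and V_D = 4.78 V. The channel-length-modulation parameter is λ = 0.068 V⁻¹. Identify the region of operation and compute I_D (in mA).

V_GS = V_G − V_S = 3.42 − 0.271 = 3.15 V; V_DS = V_D − V_S = 4.78 − 0.271 = 4.51 V.
V_ov = V_GS − V_t = 3.15 − 0.983 = 2.17 V.
Since V_DS = 4.51 V ≥ V_ov = 2.17 V, the device is in saturation.
I_D = ½ k_n V_ov² (1 + λ V_DS) = 0.5 × 7.4 × 2.17² × (1 + 0.068 × 4.51) = 22.7 mA.

Saturation; I_D = 22.7 mA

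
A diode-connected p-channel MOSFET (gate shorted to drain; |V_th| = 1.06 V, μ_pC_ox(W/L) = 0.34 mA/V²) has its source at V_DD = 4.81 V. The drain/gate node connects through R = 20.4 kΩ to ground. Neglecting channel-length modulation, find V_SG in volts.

V_SG = 1.97 V

With gate tied to drain, V_SG = V_SD ≥ V_SG − |V_th|, so the device is in saturation.
KCL at the drain: ½ k_p (V_SG − |V_th|)² = (V_DD − V_SG)/R.
Let x = V_SG − 1.06. Then 3.47 x² + x − 3.75 = 0, giving x = 0.906 V (positive root), so V_SG = 1.97 V.
I_D = (V_DD − V_SG)/R = (4.81 − 1.97) / 20.4 = 0.139 mA.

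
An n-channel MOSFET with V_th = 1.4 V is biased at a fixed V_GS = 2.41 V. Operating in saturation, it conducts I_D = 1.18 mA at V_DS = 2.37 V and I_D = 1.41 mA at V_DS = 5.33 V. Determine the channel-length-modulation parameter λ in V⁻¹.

λ = 0.0780 V⁻¹

With V_GS fixed, I_D ∝ (1 + λ V_DS) in saturation, so I_D2/I_D1 = (1 + λ V_DS2)/(1 + λ V_DS1).
1.41/1.18 = 1.195 = (1 + 5.33 λ)/(1 + 2.37 λ).
Solving: λ (I_D1 V_DS2 − I_D2 V_DS1) = I_D2 − I_D1, so λ = (1.41 − 1.18) / (1.18 × 5.33 − 1.41 × 2.37) = 0.23 / 2.95 = 0.078 V⁻¹.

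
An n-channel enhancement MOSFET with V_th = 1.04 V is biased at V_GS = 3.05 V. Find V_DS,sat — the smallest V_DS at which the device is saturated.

The boundary between triode and saturation is V_DS = V_GS − V_th = V_ov.
V_ov = 3.05 − 1.04 = 2.01 V.

V_DS,sat = 2.01 V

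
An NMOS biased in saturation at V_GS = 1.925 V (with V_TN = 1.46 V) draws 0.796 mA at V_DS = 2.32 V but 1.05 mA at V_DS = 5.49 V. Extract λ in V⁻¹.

λ = 0.131 V⁻¹

With V_GS fixed, I_D ∝ (1 + λ V_DS) in saturation, so I_D2/I_D1 = (1 + λ V_DS2)/(1 + λ V_DS1).
1.05/0.796 = 1.319 = (1 + 5.49 λ)/(1 + 2.32 λ).
Solving: λ (I_D1 V_DS2 − I_D2 V_DS1) = I_D2 − I_D1, so λ = (1.05 − 0.796) / (0.796 × 5.49 − 1.05 × 2.32) = 0.254 / 1.93 = 0.131 V⁻¹.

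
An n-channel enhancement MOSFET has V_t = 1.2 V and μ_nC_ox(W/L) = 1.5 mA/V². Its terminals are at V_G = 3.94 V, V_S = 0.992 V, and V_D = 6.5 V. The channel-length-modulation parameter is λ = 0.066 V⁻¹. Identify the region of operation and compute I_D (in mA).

V_GS = V_G − V_S = 3.94 − 0.992 = 2.95 V; V_DS = V_D − V_S = 6.5 − 0.992 = 5.51 V.
V_ov = V_GS − V_t = 2.95 − 1.2 = 1.75 V.
Since V_DS = 5.51 V ≥ V_ov = 1.75 V, the device is in saturation.
I_D = ½ k_n V_ov² (1 + λ V_DS) = 0.5 × 1.5 × 1.75² × (1 + 0.066 × 5.51) = 3.12 mA.

Saturation; I_D = 3.12 mA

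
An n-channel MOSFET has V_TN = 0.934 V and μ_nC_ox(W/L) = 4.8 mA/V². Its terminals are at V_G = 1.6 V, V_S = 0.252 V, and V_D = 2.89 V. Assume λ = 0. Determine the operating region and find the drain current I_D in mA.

Saturation; I_D = 0.411 mA

V_GS = V_G − V_S = 1.6 − 0.252 = 1.35 V; V_DS = V_D − V_S = 2.89 − 0.252 = 2.64 V.
V_ov = V_GS − V_TN = 1.35 − 0.934 = 0.414 V.
Since V_DS = 2.64 V ≥ V_ov = 0.414 V, the device is in saturation.
I_D = ½ k_n V_ov² = 0.5 × 4.8 × 0.414² = 0.411 mA.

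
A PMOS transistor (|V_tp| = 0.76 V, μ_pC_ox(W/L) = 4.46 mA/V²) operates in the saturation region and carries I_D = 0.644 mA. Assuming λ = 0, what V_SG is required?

In saturation I_D = ½ k_p (V_SG − |V_tp|)², so V_SG − |V_tp| = √(2 I_D / k_p) = √(2 × 0.644 / 4.46) = 0.537 V.
V_SG = 0.76 + 0.537 = 1.3 V.

V_SG = 1.30 V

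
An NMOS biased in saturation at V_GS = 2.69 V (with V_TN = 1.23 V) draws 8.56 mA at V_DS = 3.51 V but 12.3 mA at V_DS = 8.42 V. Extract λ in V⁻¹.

With V_GS fixed, I_D ∝ (1 + λ V_DS) in saturation, so I_D2/I_D1 = (1 + λ V_DS2)/(1 + λ V_DS1).
12.3/8.56 = 1.437 = (1 + 8.42 λ)/(1 + 3.51 λ).
Solving: λ (I_D1 V_DS2 − I_D2 V_DS1) = I_D2 − I_D1, so λ = (12.3 − 8.56) / (8.56 × 8.42 − 12.3 × 3.51) = 3.74 / 28.9 = 0.129 V⁻¹.

λ = 0.129 V⁻¹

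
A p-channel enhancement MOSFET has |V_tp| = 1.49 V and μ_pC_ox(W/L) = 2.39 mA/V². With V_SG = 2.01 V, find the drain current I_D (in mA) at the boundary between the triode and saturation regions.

I_D = 0.323 mA

At the boundary V_SD = V_ov = V_SG − |V_tp| = 2.01 − 1.49 = 0.52 V.
I_D = ½ k_p V_ov² = 0.5 × 2.39 × 0.52² = 0.323 mA.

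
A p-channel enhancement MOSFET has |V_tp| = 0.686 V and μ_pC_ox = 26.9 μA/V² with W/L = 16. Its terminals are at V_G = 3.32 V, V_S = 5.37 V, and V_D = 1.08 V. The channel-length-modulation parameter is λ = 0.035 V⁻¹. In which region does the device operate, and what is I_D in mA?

V_SG = V_S − V_G = 5.37 − 3.32 = 2.05 V; V_SD = V_S − V_D = 5.37 − 1.08 = 4.29 V.
k_p = μ_pC_ox · (W/L) = 0.4304 mA/V².
V_ov = V_SG − |V_tp| = 2.05 − 0.686 = 1.36 V.
Since V_SD = 4.29 V ≥ V_ov = 1.36 V, the device is in saturation.
I_D = ½ k_p V_ov² (1 + λ V_SD) = 0.5 × 0.4304 × 1.36² × (1 + 0.035 × 4.29) = 0.46 mA.

Saturation; I_D = 0.460 mA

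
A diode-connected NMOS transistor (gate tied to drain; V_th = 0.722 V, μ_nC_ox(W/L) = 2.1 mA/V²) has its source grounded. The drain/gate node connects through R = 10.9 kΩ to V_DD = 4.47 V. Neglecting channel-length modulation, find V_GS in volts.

With gate tied to drain, V_GS = V_DS ≥ V_GS − V_th, so the device is in saturation.
KCL at the drain: ½ k_n (V_GS − V_th)² = (V_DD − V_GS)/R.
Let x = V_GS − 0.722. Then 11.4 x² + x − 3.748 = 0, giving x = 0.53 V (positive root), so V_GS = 1.25 V.
I_D = (V_DD − V_GS)/R = (4.47 − 1.25) / 10.9 = 0.295 mA.

V_GS = 1.25 V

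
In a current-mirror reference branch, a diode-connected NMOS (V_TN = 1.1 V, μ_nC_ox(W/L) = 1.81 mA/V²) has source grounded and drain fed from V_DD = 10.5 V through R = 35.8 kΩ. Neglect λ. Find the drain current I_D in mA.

I_D = 0.248 mA

With gate tied to drain, V_GS = V_DS ≥ V_GS − V_TN, so the device is in saturation.
KCL at the drain: ½ k_n (V_GS − V_TN)² = (V_DD − V_GS)/R.
Let x = V_GS − 1.1. Then 32.4 x² + x − 9.4 = 0, giving x = 0.523 V (positive root), so V_GS = 1.62 V.
I_D = (V_DD − V_GS)/R = (10.5 − 1.62) / 35.8 = 0.248 mA.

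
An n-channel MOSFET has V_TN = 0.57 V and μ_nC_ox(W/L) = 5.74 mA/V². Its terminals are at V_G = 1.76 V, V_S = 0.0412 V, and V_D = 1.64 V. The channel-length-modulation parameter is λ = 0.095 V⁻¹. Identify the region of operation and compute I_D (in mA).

V_GS = V_G − V_S = 1.76 − 0.0412 = 1.72 V; V_DS = V_D − V_S = 1.64 − 0.0412 = 1.6 V.
V_ov = V_GS − V_TN = 1.72 − 0.57 = 1.15 V.
Since V_DS = 1.6 V ≥ V_ov = 1.15 V, the device is in saturation.
I_D = ½ k_n V_ov² (1 + λ V_DS) = 0.5 × 5.74 × 1.15² × (1 + 0.095 × 1.6) = 4.36 mA.

Saturation; I_D = 4.36 mA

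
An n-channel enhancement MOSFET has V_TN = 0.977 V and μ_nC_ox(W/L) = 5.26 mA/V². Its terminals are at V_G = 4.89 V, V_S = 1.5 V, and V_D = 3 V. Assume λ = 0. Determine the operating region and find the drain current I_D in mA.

Triode; I_D = 13.1 mA

V_GS = V_G − V_S = 4.89 − 1.5 = 3.39 V; V_DS = V_D − V_S = 3 − 1.5 = 1.5 V.
V_ov = V_GS − V_TN = 3.39 − 0.977 = 2.41 V.
Since V_DS = 1.5 V < V_ov = 2.41 V, the device is in the triode region.
I_D = k_n [V_ov · V_DS − ½ V_DS²] = 5.26 × [2.41 × 1.5 − 0.5 × 1.5²] = 13.1 mA.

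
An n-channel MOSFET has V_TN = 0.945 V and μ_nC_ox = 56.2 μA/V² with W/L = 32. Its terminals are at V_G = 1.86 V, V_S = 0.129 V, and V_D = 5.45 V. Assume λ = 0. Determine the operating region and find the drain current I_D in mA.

Saturation; I_D = 0.556 mA

V_GS = V_G − V_S = 1.86 − 0.129 = 1.73 V; V_DS = V_D − V_S = 5.45 − 0.129 = 5.32 V.
k_n = μ_nC_ox · (W/L) = 1.798 mA/V².
V_ov = V_GS − V_TN = 1.73 − 0.945 = 0.786 V.
Since V_DS = 5.32 V ≥ V_ov = 0.786 V, the device is in saturation.
I_D = ½ k_n V_ov² = 0.5 × 1.798 × 0.786² = 0.556 mA.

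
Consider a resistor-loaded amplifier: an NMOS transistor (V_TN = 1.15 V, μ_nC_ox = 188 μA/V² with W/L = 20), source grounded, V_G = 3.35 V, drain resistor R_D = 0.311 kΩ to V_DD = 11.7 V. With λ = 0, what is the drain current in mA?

I_D = 9.10 mA

V_GS = V_G = 3.35 V, so V_ov = 3.35 − 1.15 = 2.2 V.
k_n = μ_nC_ox · (W/L) = 3.76 mA/V².
Assume saturation: I_D = ½ k_n V_ov² = 0.5 × 3.76 × 2.2² = 9.1 mA, giving V_DS = V_DD − I_D R_D = 11.7 − 9.1 × 0.311 = 8.87 V.
V_DS = 8.87 V ≥ V_ov = 2.2 V, confirming saturation.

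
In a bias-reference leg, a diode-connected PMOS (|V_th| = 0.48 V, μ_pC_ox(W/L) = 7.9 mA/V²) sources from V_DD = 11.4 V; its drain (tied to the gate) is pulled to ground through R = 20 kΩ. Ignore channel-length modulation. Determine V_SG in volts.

With gate tied to drain, V_SG = V_SD ≥ V_SG − |V_th|, so the device is in saturation.
KCL at the drain: ½ k_p (V_SG − |V_th|)² = (V_DD − V_SG)/R.
Let x = V_SG − 0.48. Then 79 x² + x − 10.92 = 0, giving x = 0.366 V (positive root), so V_SG = 0.846 V.
I_D = (V_DD − V_SG)/R = (11.4 − 0.846) / 20 = 0.528 mA.

V_SG = 0.846 V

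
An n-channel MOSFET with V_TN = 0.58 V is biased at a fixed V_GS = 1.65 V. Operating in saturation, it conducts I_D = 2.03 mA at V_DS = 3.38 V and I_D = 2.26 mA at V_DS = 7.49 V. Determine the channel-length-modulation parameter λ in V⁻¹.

With V_GS fixed, I_D ∝ (1 + λ V_DS) in saturation, so I_D2/I_D1 = (1 + λ V_DS2)/(1 + λ V_DS1).
2.26/2.03 = 1.113 = (1 + 7.49 λ)/(1 + 3.38 λ).
Solving: λ (I_D1 V_DS2 − I_D2 V_DS1) = I_D2 − I_D1, so λ = (2.26 − 2.03) / (2.03 × 7.49 − 2.26 × 3.38) = 0.23 / 7.57 = 0.0304 V⁻¹.

λ = 0.0304 V⁻¹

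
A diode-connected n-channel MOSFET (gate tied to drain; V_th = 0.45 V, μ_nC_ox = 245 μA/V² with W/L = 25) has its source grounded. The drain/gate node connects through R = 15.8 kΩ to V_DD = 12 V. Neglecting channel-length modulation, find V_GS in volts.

V_GS = 0.928 V

With gate tied to drain, V_GS = V_DS ≥ V_GS − V_th, so the device is in saturation.
k_n = μ_nC_ox · (W/L) = 6.125 mA/V².
KCL at the drain: ½ k_n (V_GS − V_th)² = (V_DD − V_GS)/R.
Let x = V_GS − 0.45. Then 48.4 x² + x − 11.55 = 0, giving x = 0.478 V (positive root), so V_GS = 0.928 V.
I_D = (V_DD − V_GS)/R = (12 − 0.928) / 15.8 = 0.701 mA.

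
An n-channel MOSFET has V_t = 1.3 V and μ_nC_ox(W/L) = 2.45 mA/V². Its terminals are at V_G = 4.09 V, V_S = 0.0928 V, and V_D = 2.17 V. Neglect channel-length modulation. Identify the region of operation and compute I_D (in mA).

V_GS = V_G − V_S = 4.09 − 0.0928 = 4 V; V_DS = V_D − V_S = 2.17 − 0.0928 = 2.08 V.
V_ov = V_GS − V_t = 4 − 1.3 = 2.7 V.
Since V_DS = 2.08 V < V_ov = 2.7 V, the device is in the triode region.
I_D = k_n [V_ov · V_DS − ½ V_DS²] = 2.45 × [2.7 × 2.08 − 0.5 × 2.08²] = 8.44 mA.

Triode; I_D = 8.44 mA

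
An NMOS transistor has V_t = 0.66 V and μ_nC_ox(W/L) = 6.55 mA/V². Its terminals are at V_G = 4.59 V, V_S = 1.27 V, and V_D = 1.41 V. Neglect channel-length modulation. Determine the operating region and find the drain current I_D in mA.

Triode; I_D = 2.38 mA

V_GS = V_G − V_S = 4.59 − 1.27 = 3.32 V; V_DS = V_D − V_S = 1.41 − 1.27 = 0.14 V.
V_ov = V_GS − V_t = 3.32 − 0.66 = 2.66 V.
Since V_DS = 0.14 V < V_ov = 2.66 V, the device is in the triode region.
I_D = k_n [V_ov · V_DS − ½ V_DS²] = 6.55 × [2.66 × 0.14 − 0.5 × 0.14²] = 2.38 mA.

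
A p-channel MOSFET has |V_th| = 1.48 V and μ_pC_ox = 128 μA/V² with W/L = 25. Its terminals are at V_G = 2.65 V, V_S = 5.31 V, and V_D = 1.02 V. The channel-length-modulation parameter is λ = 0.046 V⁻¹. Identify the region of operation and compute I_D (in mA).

Saturation; I_D = 2.67 mA

V_SG = V_S − V_G = 5.31 − 2.65 = 2.66 V; V_SD = V_S − V_D = 5.31 − 1.02 = 4.29 V.
k_p = μ_pC_ox · (W/L) = 3.2 mA/V².
V_ov = V_SG − |V_th| = 2.66 − 1.48 = 1.18 V.
Since V_SD = 4.29 V ≥ V_ov = 1.18 V, the device is in saturation.
I_D = ½ k_p V_ov² (1 + λ V_SD) = 0.5 × 3.2 × 1.18² × (1 + 0.046 × 4.29) = 2.67 mA.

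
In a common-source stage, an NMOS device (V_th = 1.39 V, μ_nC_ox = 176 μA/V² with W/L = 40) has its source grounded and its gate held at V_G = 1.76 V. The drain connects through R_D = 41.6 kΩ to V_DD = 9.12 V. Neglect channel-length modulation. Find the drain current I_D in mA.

V_GS = V_G = 1.76 V, so V_ov = 1.76 − 1.39 = 0.37 V.
k_n = μ_nC_ox · (W/L) = 7.04 mA/V².
Assume saturation: I_D = ½ k_n V_ov² = 0.5 × 7.04 × 0.37² = 0.482 mA, giving V_DS = V_DD − I_D R_D = 9.12 − 0.482 × 41.6 = -10.9 V.
But -10.9 V < V_ov = 0.37 V, so the device is actually in triode.
In triode I_D = k_n[V_ov V_DS − ½ V_DS²] and I_D = (V_DD − V_DS)/R_D. Equating: 146 V_DS² − 109.4 V_DS + 9.12 = 0, giving V_DS = 0.0956 V (the root below V_ov).
I_D = (9.12 − 0.0956) / 41.6 = 0.217 mA.

I_D = 0.217 mA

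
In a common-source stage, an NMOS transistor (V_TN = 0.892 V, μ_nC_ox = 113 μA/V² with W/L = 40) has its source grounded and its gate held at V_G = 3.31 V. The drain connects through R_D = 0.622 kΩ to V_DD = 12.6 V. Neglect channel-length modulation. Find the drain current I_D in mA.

V_GS = V_G = 3.31 V, so V_ov = 3.31 − 0.892 = 2.42 V.
k_n = μ_nC_ox · (W/L) = 4.52 mA/V².
Assume saturation: I_D = ½ k_n V_ov² = 0.5 × 4.52 × 2.42² = 13.2 mA, giving V_DS = V_DD − I_D R_D = 12.6 − 13.2 × 0.622 = 4.38 V.
V_DS = 4.38 V ≥ V_ov = 2.42 V, confirming saturation.

I_D = 13.2 mA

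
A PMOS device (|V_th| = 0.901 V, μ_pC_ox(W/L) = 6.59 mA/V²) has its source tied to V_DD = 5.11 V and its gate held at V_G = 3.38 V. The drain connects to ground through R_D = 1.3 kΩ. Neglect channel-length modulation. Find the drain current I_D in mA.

V_SG = V_DD − V_G = 5.11 − 3.38 = 1.73 V, so V_ov = 1.73 − 0.901 = 0.829 V.
Assume saturation: I_D = ½ k_p V_ov² = 0.5 × 6.59 × 0.829² = 2.26 mA, giving V_SD = V_DD − I_D R_D = 5.11 − 2.26 × 1.3 = 2.17 V.
V_SD = 2.17 V ≥ V_ov = 0.829 V, confirming saturation.

I_D = 2.26 mA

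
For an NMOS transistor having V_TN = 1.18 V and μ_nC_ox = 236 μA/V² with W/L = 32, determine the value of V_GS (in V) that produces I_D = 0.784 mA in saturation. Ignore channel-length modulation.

k_n = μ_nC_ox · (W/L) = 7.552 mA/V².
In saturation I_D = ½ k_n (V_GS − V_TN)², so V_GS − V_TN = √(2 I_D / k_n) = √(2 × 0.784 / 7.552) = 0.456 V.
V_GS = 1.18 + 0.456 = 1.64 V.

V_GS = 1.64 V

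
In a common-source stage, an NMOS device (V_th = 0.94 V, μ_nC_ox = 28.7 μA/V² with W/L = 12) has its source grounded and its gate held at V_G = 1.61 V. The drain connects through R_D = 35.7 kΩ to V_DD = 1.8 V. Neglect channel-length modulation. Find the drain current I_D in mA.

V_GS = V_G = 1.61 V, so V_ov = 1.61 − 0.94 = 0.67 V.
k_n = μ_nC_ox · (W/L) = 0.3444 mA/V².
Assume saturation: I_D = ½ k_n V_ov² = 0.5 × 0.3444 × 0.67² = 0.0773 mA, giving V_DS = V_DD − I_D R_D = 1.8 − 0.0773 × 35.7 = -0.96 V.
But -0.96 V < V_ov = 0.67 V, so the device is actually in triode.
In triode I_D = k_n[V_ov V_DS − ½ V_DS²] and I_D = (V_DD − V_DS)/R_D. Equating: 6.15 V_DS² − 9.238 V_DS + 1.8 = 0, giving V_DS = 0.23 V (the root below V_ov).
I_D = (1.8 − 0.23) / 35.7 = 0.044 mA.

I_D = 0.0440 mA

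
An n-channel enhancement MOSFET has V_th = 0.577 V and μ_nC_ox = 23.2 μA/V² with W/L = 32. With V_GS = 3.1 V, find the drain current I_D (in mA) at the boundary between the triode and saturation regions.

At the boundary V_DS = V_ov = V_GS − V_th = 3.1 − 0.577 = 2.52 V.
k_n = μ_nC_ox · (W/L) = 0.7424 mA/V².
I_D = ½ k_n V_ov² = 0.5 × 0.7424 × 2.52² = 2.36 mA.

I_D = 2.36 mA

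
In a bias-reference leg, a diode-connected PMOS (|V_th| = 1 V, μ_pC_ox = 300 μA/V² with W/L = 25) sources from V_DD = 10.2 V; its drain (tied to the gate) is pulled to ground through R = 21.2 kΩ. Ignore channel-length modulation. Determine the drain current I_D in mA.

With gate tied to drain, V_SG = V_SD ≥ V_SG − |V_th|, so the device is in saturation.
k_p = μ_pC_ox · (W/L) = 7.5 mA/V².
KCL at the drain: ½ k_p (V_SG − |V_th|)² = (V_DD − V_SG)/R.
Let x = V_SG − 1. Then 79.5 x² + x − 9.2 = 0, giving x = 0.334 V (positive root), so V_SG = 1.33 V.
I_D = (V_DD − V_SG)/R = (10.2 − 1.33) / 21.2 = 0.418 mA.

I_D = 0.418 mA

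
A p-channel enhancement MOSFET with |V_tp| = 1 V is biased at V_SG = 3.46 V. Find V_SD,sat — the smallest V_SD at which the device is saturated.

V_SD,sat = 2.46 V

The boundary between triode and saturation is V_SD = V_SG − |V_tp| = V_ov.
V_ov = 3.46 − 1 = 2.46 V.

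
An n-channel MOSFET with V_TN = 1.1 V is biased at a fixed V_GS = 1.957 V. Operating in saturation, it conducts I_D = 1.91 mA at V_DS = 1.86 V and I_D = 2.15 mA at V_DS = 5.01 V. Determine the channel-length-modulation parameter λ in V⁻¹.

With V_GS fixed, I_D ∝ (1 + λ V_DS) in saturation, so I_D2/I_D1 = (1 + λ V_DS2)/(1 + λ V_DS1).
2.15/1.91 = 1.126 = (1 + 5.01 λ)/(1 + 1.86 λ).
Solving: λ (I_D1 V_DS2 − I_D2 V_DS1) = I_D2 − I_D1, so λ = (2.15 − 1.91) / (1.91 × 5.01 − 2.15 × 1.86) = 0.24 / 5.57 = 0.0431 V⁻¹.

λ = 0.0431 V⁻¹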